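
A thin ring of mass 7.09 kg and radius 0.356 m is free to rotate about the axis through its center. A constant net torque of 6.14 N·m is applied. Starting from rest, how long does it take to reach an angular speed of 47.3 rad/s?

t ≈ 6.92 s

I = MR² = (7.09)(0.356)² = 0.8986 kg·m².
α = τ/I = 6.14/0.8986 = 6.833 rad/s².
ω = αt ⇒ t = ω/α = 47.3/6.833 = 6.922 s.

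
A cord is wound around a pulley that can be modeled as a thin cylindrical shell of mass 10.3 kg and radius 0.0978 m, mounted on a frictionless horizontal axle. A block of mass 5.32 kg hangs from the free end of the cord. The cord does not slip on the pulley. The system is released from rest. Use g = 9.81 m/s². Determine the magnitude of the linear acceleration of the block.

a ≈ 3.34 m/s²

I = MR² = (10.3)(0.0978)² = 0.09852 kg·m².
Block: mg − T = ma. Pulley: TR = Iα. No-slip: a = αR, so T = (I/R²)a = 10.30·a.
Then mg = (m + 10.30)a, so a = (5.32)(9.81)/(5.32 + 10.30) = 3.341 m/s².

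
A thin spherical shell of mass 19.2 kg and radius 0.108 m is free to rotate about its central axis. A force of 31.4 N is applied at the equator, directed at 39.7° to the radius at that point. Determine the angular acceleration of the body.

I = (2/3)MR² = (2/3)(19.2)(0.108)² = 0.1493 kg·m².
Only the tangential component produces torque: τ = F R sinθ = (31.4)(0.108) sin 39.7° = 2.166 N·m.
Newton's second law for rotation, τ = Iα, gives α = τ/I = 2.166/0.1493 = 14.51 rad/s².

α ≈ 14.5 rad/s²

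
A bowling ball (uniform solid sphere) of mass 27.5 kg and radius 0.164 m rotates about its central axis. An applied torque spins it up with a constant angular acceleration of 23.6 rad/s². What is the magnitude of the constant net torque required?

τ ≈ 6.98 N·m

I = (2/5)MR² = (2/5)(27.5)(0.164)² = 0.2959 kg·m².
τ = Iα = (0.2959)(23.60) = 6.982 N·m.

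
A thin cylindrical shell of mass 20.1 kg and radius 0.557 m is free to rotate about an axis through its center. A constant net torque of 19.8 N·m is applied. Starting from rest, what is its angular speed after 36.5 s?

I = MR² = (20.1)(0.557)² = 6.236 kg·m².
α = τ/I = 19.8/6.236 = 3.175 rad/s².
ω = ω₀ + αt = 0 + (3.175)(36.5) = 115.9 rad/s.

ω ≈ 116 rad/s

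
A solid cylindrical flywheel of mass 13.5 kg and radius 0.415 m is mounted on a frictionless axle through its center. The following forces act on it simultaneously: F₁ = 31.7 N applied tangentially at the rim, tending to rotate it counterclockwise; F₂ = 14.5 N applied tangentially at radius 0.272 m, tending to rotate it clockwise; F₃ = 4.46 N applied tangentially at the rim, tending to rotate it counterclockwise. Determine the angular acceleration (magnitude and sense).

α ≈ 9.52 rad/s², counterclockwise

I = ½MR² = (1/2)(13.5)(0.415)² = 1.163 kg·m².
Taking counterclockwise as positive: τ₁ = +(31.7)(0.415) = +13.16 N·m; τ₂ = −(14.5)(0.272) = −3.944 N·m; τ₃ = +(4.46)(0.415) = +1.851 N·m.
Net torque τ = 11.06 N·m.
α = τ/I = 11.06/1.163 = 9.516 rad/s².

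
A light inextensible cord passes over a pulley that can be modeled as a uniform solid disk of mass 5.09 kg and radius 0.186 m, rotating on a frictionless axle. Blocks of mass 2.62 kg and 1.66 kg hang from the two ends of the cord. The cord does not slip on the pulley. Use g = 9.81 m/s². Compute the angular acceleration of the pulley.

α ≈ 7.42 rad/s²

I = ½MR² = (1/2)(5.09)(0.186)² = 0.08805 kg·m².
Heavier block: m₁g − T₁ = m₁a. Lighter block: T₂ − m₂g = m₂a.
Pulley: (T₁ − T₂)R = Iα = I(a/R), so T₁ − T₂ = (I/R²)a = (1/2)M_p a = 2.545·a.
Adding the three: (m₁ − m₂)g = (m₁ + m₂ + 2.545)a, so a = (2.62 − 1.66)(9.81)/(2.62 + 1.66 + 2.545) = 1.380 m/s².
α = a/R = 1.380/0.186 = 7.419 rad/s².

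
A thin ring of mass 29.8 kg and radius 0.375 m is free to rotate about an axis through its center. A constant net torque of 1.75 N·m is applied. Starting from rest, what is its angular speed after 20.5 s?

I = MR² = (29.8)(0.375)² = 4.191 kg·m².
α = τ/I = 1.75/4.191 = 0.4176 rad/s².
ω = ω₀ + αt = 0 + (0.4176)(20.5) = 8.561 rad/s.

ω ≈ 8.56 rad/s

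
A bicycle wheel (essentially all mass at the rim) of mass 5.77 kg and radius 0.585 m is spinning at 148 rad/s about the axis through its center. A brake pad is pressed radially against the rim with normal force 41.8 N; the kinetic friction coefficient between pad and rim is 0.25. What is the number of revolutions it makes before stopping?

≈ 563 revolutions

I = MR² = (5.77)(0.585)² = 1.975 kg·m².
Friction force f = μN = (0.25)(41.8) = 10.45 N at the rim; torque magnitude τ = fR = 6.113 N·m, opposing ω.
|α| = τ/I = 6.113/1.975 = 3.096 rad/s² (deceleration).
ω² = ω₀² − 2|α|θ with ω = 0 ⇒ θ = ω₀²/(2|α|) = 3538 rad = 563.0 rev.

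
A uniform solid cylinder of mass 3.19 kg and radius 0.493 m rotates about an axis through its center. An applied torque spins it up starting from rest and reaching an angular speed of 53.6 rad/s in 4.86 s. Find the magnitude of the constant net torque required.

I = ½MR² = (1/2)(3.19)(0.493)² = 0.3877 kg·m².
α = Δω/Δt = (53.6 − 0)/4.86 = 11.03 rad/s².
τ = Iα = (0.3877)(11.03) = 4.275 N·m.

τ ≈ 4.28 N·m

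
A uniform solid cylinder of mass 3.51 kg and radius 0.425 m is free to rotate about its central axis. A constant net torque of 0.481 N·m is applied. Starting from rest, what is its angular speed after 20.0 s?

I = ½MR² = (1/2)(3.51)(0.425)² = 0.3170 kg·m².
α = τ/I = 0.481/0.3170 = 1.517 rad/s².
ω = ω₀ + αt = 0 + (1.517)(20.0) = 30.35 rad/s.

ω ≈ 30.3 rad/s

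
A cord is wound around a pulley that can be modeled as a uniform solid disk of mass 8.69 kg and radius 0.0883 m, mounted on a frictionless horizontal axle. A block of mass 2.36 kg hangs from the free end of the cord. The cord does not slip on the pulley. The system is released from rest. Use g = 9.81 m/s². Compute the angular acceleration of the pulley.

α ≈ 39.1 rad/s²

I = ½MR² = (1/2)(8.69)(0.0883)² = 0.03388 kg·m².
Block: mg − T = ma. Pulley: TR = Iα. No-slip: a = αR, so T = (I/R²)a = 4.345·a.
Then mg = (m + 4.345)a, so a = (2.36)(9.81)/(2.36 + 4.345) = 3.453 m/s².
α = a/R = 3.453/0.0883 = 39.10 rad/s².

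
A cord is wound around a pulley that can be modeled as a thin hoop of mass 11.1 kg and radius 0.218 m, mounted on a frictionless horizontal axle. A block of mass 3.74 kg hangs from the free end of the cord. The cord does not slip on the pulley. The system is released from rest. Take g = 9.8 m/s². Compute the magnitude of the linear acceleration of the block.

I = MR² = (11.1)(0.218)² = 0.5275 kg·m².
Block: mg − T = ma. Pulley: TR = Iα. No-slip: a = αR, so T = (I/R²)a = 11.10·a.
Then mg = (m + 11.10)a, so a = (3.74)(9.8)/(3.74 + 11.10) = 2.470 m/s².

a ≈ 2.47 m/s²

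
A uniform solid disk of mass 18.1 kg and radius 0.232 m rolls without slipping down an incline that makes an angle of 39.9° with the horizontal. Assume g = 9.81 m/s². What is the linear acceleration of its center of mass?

Translation along the incline: Mg sinθ − f = Ma.
Rotation about the center: fR = Iα with I = ½MR². No-slip gives a = αR, so f = (I/R²)a = (1/2)M a.
Substituting: Mg sinθ = (1 + 0.5000)Ma, so a = g sinθ/(1 + 0.5000) = (9.81) sin 39.9° / 1.500 = 4.195 m/s².

a ≈ 4.20 m/s²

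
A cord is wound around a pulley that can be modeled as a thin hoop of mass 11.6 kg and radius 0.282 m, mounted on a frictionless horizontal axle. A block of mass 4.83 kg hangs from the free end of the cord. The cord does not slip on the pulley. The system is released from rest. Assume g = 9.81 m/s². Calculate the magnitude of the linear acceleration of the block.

I = MR² = (11.6)(0.282)² = 0.9225 kg·m².
Block: mg − T = ma. Pulley: TR = Iα. No-slip: a = αR, so T = (I/R²)a = 11.60·a.
Then mg = (m + 11.60)a, so a = (4.83)(9.81)/(4.83 + 11.60) = 2.884 m/s².

a ≈ 2.88 m/s²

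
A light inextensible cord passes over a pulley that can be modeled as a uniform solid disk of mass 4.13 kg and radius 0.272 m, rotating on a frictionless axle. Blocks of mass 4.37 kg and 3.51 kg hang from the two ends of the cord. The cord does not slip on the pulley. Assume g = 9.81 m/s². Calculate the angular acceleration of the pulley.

I = ½MR² = (1/2)(4.13)(0.272)² = 0.1528 kg·m².
Heavier block: m₁g − T₁ = m₁a. Lighter block: T₂ − m₂g = m₂a.
Pulley: (T₁ − T₂)R = Iα = I(a/R), so T₁ − T₂ = (I/R²)a = (1/2)M_p a = 2.065·a.
Adding the three: (m₁ − m₂)g = (m₁ + m₂ + 2.065)a, so a = (4.37 − 3.51)(9.81)/(4.37 + 3.51 + 2.065) = 0.8483 m/s².
α = a/R = 0.8483/0.272 = 3.119 rad/s².

α ≈ 3.12 rad/s²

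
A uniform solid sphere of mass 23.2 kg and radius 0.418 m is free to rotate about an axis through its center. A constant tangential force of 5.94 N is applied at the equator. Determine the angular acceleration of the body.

I = (2/5)MR² = (2/5)(23.2)(0.418)² = 1.621 kg·m².
τ = F R = (5.94)(0.418) = 2.483 N·m.
Newton's second law for rotation, τ = Iα, gives α = τ/I = 2.483/1.621 = 1.531 rad/s².

α ≈ 1.53 rad/s²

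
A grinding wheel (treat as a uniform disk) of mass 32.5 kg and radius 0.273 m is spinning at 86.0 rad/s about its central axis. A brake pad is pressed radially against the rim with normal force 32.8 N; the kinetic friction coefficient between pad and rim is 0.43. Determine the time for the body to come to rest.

t ≈ 27.1 s

I = ½MR² = (1/2)(32.5)(0.273)² = 1.211 kg·m².
Friction force f = μN = (0.43)(32.8) = 14.10 N at the rim; torque magnitude τ = fR = 3.850 N·m, opposing ω.
|α| = τ/I = 3.850/1.211 = 3.179 rad/s² (deceleration).
0 = ω₀ − |α|t ⇒ t = ω₀/|α| = 86.0/3.179 = 27.05 s.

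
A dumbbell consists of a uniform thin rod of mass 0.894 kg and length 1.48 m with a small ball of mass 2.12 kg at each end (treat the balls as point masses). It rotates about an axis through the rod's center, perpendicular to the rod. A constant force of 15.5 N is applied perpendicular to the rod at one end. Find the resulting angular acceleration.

α ≈ 4.62 rad/s²

I_rod = (1/12)ML² = (1/12)(0.894)(1.48)² = 0.1632 kg·m².
I_balls = 2·m·(L/2)² = 2(2.12)(0.7400)² = 2.322 kg·m².
Total I = 2.485 kg·m².
τ = F·(L/2) = (15.5)(0.740) = 11.47 N·m.
α = τ/I = 11.47/2.485 = 4.616 rad/s².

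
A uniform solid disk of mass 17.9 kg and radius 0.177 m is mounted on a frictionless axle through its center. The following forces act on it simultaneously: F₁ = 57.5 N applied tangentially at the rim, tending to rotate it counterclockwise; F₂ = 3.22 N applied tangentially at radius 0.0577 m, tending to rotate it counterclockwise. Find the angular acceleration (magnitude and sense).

I = ½MR² = (1/2)(17.9)(0.177)² = 0.2804 kg·m².
Taking counterclockwise as positive: τ₁ = +(57.5)(0.177) = +10.18 N·m; τ₂ = +(3.22)(0.0577) = +0.1858 N·m.
Net torque τ = 10.36 N·m.
α = τ/I = 10.36/0.2804 = 36.96 rad/s².

α ≈ 37.0 rad/s², counterclockwise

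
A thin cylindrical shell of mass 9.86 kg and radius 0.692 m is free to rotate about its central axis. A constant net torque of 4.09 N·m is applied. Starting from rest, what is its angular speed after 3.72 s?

I = MR² = (9.86)(0.692)² = 4.722 kg·m².
α = τ/I = 4.09/4.722 = 0.8662 rad/s².
ω = ω₀ + αt = 0 + (0.8662)(3.72) = 3.222 rad/s.

ω ≈ 3.22 rad/s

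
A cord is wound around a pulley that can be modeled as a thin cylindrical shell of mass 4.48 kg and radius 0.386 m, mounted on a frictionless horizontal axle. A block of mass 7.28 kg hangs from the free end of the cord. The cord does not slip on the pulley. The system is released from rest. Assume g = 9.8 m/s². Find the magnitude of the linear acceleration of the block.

a ≈ 6.07 m/s²

I = MR² = (4.48)(0.386)² = 0.6675 kg·m².
Block: mg − T = ma. Pulley: TR = Iα. No-slip: a = αR, so T = (I/R²)a = 4.480·a.
Then mg = (m + 4.480)a, so a = (7.28)(9.8)/(7.28 + 4.480) = 6.067 m/s².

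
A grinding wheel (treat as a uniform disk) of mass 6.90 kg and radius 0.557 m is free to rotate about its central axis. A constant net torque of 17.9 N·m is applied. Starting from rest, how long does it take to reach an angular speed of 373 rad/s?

I = ½MR² = (1/2)(6.90)(0.557)² = 1.070 kg·m².
α = τ/I = 17.9/1.070 = 16.72 rad/s².
ω = αt ⇒ t = ω/α = 373/16.72 = 22.30 s.

t ≈ 22.3 s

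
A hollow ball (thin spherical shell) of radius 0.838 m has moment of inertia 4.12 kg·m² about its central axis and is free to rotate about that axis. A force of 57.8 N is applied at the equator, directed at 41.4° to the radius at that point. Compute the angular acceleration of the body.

α ≈ 7.77 rad/s²

Only the tangential component produces torque: τ = F R sinθ = (57.8)(0.838) sin 41.4° = 32.03 N·m.
From τ = Iα: α = 32.03/4.120 = 7.775 rad/s².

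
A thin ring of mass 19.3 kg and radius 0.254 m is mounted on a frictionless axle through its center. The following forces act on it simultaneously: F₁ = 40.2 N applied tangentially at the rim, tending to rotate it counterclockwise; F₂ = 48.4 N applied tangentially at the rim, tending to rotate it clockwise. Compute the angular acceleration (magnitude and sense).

I = MR² = (19.3)(0.254)² = 1.245 kg·m².
Taking counterclockwise as positive: τ₁ = +(40.2)(0.254) = +10.21 N·m; τ₂ = −(48.4)(0.254) = −12.29 N·m.
Net torque τ = -2.083 N·m.
α = τ/I = -2.083/1.245 = -1.673 rad/s².

α ≈ 1.67 rad/s², clockwise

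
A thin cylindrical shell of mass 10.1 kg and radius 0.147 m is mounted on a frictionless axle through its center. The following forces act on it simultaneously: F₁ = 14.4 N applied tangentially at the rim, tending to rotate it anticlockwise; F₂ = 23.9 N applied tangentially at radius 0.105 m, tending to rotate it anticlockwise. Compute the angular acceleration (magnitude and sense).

α ≈ 21.2 rad/s², anticlockwise

I = MR² = (10.1)(0.147)² = 0.2183 kg·m².
Taking anticlockwise as positive: τ₁ = +(14.4)(0.147) = +2.117 N·m; τ₂ = +(23.9)(0.105) = +2.509 N·m.
Net torque τ = 4.626 N·m.
α = τ/I = 4.626/0.2183 = 21.20 rad/s².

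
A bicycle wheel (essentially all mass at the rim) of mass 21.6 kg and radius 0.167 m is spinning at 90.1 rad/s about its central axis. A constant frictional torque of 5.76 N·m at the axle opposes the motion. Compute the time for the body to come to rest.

I = MR² = (21.6)(0.167)² = 0.6024 kg·m².
The net torque has magnitude 5.76 N·m, opposing ω.
|α| = τ/I = 5.760/0.6024 = 9.562 rad/s² (deceleration).
0 = ω₀ − |α|t ⇒ t = ω₀/|α| = 90.1/9.562 = 9.423 s.

t ≈ 9.42 s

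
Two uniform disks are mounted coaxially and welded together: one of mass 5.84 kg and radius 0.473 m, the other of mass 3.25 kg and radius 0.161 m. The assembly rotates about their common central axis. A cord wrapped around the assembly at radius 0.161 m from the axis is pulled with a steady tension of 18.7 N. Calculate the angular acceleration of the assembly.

α ≈ 4.33 rad/s²

I = ½M₁R₁² + ½M₂R₂² = ½(5.84)(0.473)² + ½(3.25)(0.161)² = 0.6954 kg·m².
τ = F r = (18.7)(0.161) = 3.011 N·m.
α = τ/I = 3.011/0.6954 = 4.329 rad/s².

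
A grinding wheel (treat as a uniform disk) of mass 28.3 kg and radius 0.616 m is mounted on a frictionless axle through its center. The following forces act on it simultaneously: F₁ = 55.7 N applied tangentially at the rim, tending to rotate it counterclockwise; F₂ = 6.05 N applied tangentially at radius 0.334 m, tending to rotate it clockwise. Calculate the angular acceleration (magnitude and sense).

I = ½MR² = (1/2)(28.3)(0.616)² = 5.369 kg·m².
Taking counterclockwise as positive: τ₁ = +(55.7)(0.616) = +34.31 N·m; τ₂ = −(6.05)(0.334) = −2.021 N·m.
Net torque τ = 32.29 N·m.
α = τ/I = 32.29/5.369 = 6.014 rad/s².

α ≈ 6.01 rad/s², counterclockwise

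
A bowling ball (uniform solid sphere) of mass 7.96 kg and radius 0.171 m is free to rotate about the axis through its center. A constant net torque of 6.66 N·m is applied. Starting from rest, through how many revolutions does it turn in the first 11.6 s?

I = (2/5)MR² = (2/5)(7.96)(0.171)² = 0.09310 kg·m².
α = τ/I = 6.66/0.09310 = 71.53 rad/s².
θ = ½αt² = ½(71.53)(11.6)² = 4813 rad.
Revolutions = θ/(2π) = 766.0.

≈ 766 revolutions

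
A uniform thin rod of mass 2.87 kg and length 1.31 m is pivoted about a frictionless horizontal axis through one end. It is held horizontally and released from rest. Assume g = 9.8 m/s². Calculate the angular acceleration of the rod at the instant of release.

α ≈ 11.2 rad/s²

About the pivot, I = (1/3)ML² = (1/3)(2.87)(1.31)² = 1.642 kg·m².
The weight acts at the center, a distance L/2 = 0.6550 m from the pivot; τ = Mg(L/2) = 18.42 N·m.
α = τ/I = 18.42/1.642 = 11.22 rad/s².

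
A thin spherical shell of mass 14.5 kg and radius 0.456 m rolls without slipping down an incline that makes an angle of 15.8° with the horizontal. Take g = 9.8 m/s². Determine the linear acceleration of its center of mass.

a ≈ 1.60 m/s²

Translation along the incline: Mg sinθ − f = Ma.
Rotation about the center: fR = Iα with I = (2/3)MR². No-slip gives a = αR, so f = (I/R²)a = (2/3)M a.
Substituting: Mg sinθ = (1 + 0.6667)Ma, so a = g sinθ/(1 + 0.6667) = (9.8) sin 15.8° / 1.667 = 1.601 m/s².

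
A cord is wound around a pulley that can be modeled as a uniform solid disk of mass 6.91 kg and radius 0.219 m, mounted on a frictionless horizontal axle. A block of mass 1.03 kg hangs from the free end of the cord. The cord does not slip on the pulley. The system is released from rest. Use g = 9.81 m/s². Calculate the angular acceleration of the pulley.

I = ½MR² = (1/2)(6.91)(0.219)² = 0.1657 kg·m².
Block: mg − T = ma. Pulley: TR = Iα. No-slip: a = αR, so T = (I/R²)a = 3.455·a.
Then mg = (m + 3.455)a, so a = (1.03)(9.81)/(1.03 + 3.455) = 2.253 m/s².
α = a/R = 2.253/0.219 = 10.29 rad/s².

α ≈ 10.3 rad/s²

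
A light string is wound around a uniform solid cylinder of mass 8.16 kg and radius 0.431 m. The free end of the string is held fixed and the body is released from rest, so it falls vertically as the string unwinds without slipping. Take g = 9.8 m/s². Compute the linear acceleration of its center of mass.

Translation: Mg − T = Ma. Rotation about the center: TR = Iα with I = ½MR².
With a = αR: T = (I/R²)a = (1/2)M a, so Mg = (1 + 0.5000)Ma.
a = g/(1 + 0.5000) = 9.8/1.500 = 6.533 m/s².

a ≈ 6.53 m/s²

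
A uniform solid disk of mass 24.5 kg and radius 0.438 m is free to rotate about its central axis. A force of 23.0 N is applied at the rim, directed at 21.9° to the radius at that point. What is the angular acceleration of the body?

I = ½MR² = (1/2)(24.5)(0.438)² = 2.350 kg·m².
Only the tangential component produces torque: τ = F R sinθ = (23.0)(0.438) sin 21.9° = 3.757 N·m.
From τ = Iα: α = 3.757/2.350 = 1.599 rad/s².

α ≈ 1.60 rad/s²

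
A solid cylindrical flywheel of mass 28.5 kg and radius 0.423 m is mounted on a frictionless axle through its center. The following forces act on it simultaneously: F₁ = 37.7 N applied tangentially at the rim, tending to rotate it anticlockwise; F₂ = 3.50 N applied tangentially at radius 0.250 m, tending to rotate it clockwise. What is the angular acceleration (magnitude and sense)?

I = ½MR² = (1/2)(28.5)(0.423)² = 2.550 kg·m².
Taking anticlockwise as positive: τ₁ = +(37.7)(0.423) = +15.95 N·m; τ₂ = −(3.50)(0.250) = −0.8750 N·m.
Net torque τ = 15.07 N·m.
α = τ/I = 15.07/2.550 = 5.911 rad/s².

α ≈ 5.91 rad/s², anticlockwise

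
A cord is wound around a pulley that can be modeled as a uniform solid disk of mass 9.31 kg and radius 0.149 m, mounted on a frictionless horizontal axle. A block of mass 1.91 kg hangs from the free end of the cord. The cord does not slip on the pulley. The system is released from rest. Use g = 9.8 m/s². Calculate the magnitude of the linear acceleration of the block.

a ≈ 2.85 m/s²

I = ½MR² = (1/2)(9.31)(0.149)² = 0.1033 kg·m².
Block: mg − T = ma. Pulley: TR = Iα. No-slip: a = αR, so T = (I/R²)a = 4.655·a.
Then mg = (m + 4.655)a, so a = (1.91)(9.8)/(1.91 + 4.655) = 2.851 m/s².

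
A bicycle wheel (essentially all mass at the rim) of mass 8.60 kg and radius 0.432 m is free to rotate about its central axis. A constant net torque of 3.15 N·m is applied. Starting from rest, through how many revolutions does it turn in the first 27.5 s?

≈ 118 revolutions

I = MR² = (8.60)(0.432)² = 1.605 kg·m².
α = τ/I = 3.15/1.605 = 1.963 rad/s².
θ = ½αt² = ½(1.963)(27.5)² = 742.1 rad.
Revolutions = θ/(2π) = 118.1.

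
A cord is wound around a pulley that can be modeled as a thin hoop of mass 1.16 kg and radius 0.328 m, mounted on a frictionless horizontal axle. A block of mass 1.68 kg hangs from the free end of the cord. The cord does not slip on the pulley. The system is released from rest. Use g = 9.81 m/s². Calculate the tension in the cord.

I = MR² = (1.16)(0.328)² = 0.1248 kg·m².
Block: mg − T = ma. Pulley: TR = Iα. No-slip: a = αR, so T = (I/R²)a = 1.160·a.
Then mg = (m + 1.160)a, so a = (1.68)(9.81)/(1.68 + 1.160) = 5.803 m/s².
T = 1.160·a = 6.732 N.

T ≈ 6.73 N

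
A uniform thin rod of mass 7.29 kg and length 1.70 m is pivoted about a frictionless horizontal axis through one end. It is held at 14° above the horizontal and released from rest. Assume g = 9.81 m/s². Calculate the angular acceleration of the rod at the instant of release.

α ≈ 8.40 rad/s²

About the pivot, I = (1/3)ML² = (1/3)(7.29)(1.70)² = 7.023 kg·m².
The weight acts at the center, a distance L/2 = 0.8500 m from the pivot; τ = Mg(L/2) cos 14° = 58.98 N·m.
α = τ/I = 58.98/7.023 = 8.399 rad/s².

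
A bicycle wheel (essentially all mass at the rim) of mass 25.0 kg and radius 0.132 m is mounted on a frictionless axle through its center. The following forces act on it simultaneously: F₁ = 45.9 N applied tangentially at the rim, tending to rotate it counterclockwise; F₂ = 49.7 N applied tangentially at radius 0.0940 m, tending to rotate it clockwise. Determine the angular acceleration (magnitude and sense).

I = MR² = (25.0)(0.132)² = 0.4356 kg·m².
Taking counterclockwise as positive: τ₁ = +(45.9)(0.132) = +6.059 N·m; τ₂ = −(49.7)(0.0940) = −4.672 N·m.
Net torque τ = 1.387 N·m.
α = τ/I = 1.387/0.4356 = 3.184 rad/s².

α ≈ 3.18 rad/s², counterclockwise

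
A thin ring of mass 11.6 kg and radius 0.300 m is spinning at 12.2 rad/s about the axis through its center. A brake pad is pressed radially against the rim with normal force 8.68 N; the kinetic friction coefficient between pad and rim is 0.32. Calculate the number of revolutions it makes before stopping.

≈ 14.8 revolutions

I = MR² = (11.6)(0.300)² = 1.044 kg·m².
Friction force f = μN = (0.32)(8.68) = 2.778 N at the rim; torque magnitude τ = fR = 0.8333 N·m, opposing ω.
|α| = τ/I = 0.8333/1.044 = 0.7982 rad/s² (deceleration).
ω² = ω₀² − 2|α|θ with ω = 0 ⇒ θ = ω₀²/(2|α|) = 93.24 rad = 14.84 rev.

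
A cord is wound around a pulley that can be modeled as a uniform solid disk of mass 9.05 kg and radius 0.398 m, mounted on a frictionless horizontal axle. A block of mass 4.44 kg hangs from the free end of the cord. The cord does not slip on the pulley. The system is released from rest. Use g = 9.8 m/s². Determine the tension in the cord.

I = ½MR² = (1/2)(9.05)(0.398)² = 0.7168 kg·m².
Block: mg − T = ma. Pulley: TR = Iα. No-slip: a = αR, so T = (I/R²)a = 4.525·a.
Then mg = (m + 4.525)a, so a = (4.44)(9.8)/(4.44 + 4.525) = 4.854 m/s².
T = 4.525·a = 21.96 N.

T ≈ 22.0 N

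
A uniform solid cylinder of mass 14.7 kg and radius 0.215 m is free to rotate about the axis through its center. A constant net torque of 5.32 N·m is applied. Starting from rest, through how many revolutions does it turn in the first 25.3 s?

≈ 798 revolutions

I = ½MR² = (1/2)(14.7)(0.215)² = 0.3398 kg·m².
α = τ/I = 5.32/0.3398 = 15.66 rad/s².
θ = ½αt² = ½(15.66)(25.3)² = 5011 rad.
Revolutions = θ/(2π) = 797.6.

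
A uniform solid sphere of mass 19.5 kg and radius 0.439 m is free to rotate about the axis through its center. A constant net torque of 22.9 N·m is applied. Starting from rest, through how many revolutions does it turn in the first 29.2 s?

I = (2/5)MR² = (2/5)(19.5)(0.439)² = 1.503 kg·m².
α = τ/I = 22.9/1.503 = 15.23 rad/s².
θ = ½αt² = ½(15.23)(29.2)² = 6495 rad.
Revolutions = θ/(2π) = 1034.

≈ 1030 revolutions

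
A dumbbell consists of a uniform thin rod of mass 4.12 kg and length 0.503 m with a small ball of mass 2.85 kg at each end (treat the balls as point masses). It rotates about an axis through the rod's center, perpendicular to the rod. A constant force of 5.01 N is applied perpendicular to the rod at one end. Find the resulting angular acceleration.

α ≈ 2.82 rad/s²

I_rod = (1/12)ML² = (1/12)(4.12)(0.503)² = 0.08687 kg·m².
I_balls = 2·m·(L/2)² = 2(2.85)(0.2515)² = 0.3605 kg·m².
Total I = 0.4474 kg·m².
τ = F·(L/2) = (5.01)(0.252) = 1.260 N·m.
α = τ/I = 1.260/0.4474 = 2.816 rad/s².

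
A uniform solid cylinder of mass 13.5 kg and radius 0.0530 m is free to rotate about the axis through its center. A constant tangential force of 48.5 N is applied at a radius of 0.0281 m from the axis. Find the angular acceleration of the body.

I = ½MR² = (1/2)(13.5)(0.0530)² = 0.01896 kg·m².
τ = F·r = (48.5)(0.0281) = 1.363 N·m.
From τ = Iα: α = 1.363/0.01896 = 71.88 rad/s².

α ≈ 71.9 rad/s²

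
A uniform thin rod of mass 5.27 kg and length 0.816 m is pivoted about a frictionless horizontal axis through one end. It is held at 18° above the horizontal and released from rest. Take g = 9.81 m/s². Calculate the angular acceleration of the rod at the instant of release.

α ≈ 17.2 rad/s²

About the pivot, I = (1/3)ML² = (1/3)(5.27)(0.816)² = 1.170 kg·m².
The weight acts at the center, a distance L/2 = 0.4080 m from the pivot; τ = Mg(L/2) cos 18° = 20.06 N·m.
α = τ/I = 20.06/1.170 = 17.15 rad/s².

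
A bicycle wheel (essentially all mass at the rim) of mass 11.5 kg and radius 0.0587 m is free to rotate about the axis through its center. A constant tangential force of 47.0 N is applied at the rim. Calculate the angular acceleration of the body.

α ≈ 69.6 rad/s²

I = MR² = (11.5)(0.0587)² = 0.03963 kg·m².
τ = F R = (47.0)(0.0587) = 2.759 N·m.
From τ = Iα: α = 2.759/0.03963 = 69.62 rad/s².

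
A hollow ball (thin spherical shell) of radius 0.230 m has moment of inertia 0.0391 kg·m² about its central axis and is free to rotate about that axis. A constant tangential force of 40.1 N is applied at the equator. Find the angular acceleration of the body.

τ = F R = (40.1)(0.230) = 9.223 N·m.
Newton's second law for rotation, τ = Iα, gives α = τ/I = 9.223/0.03910 = 235.9 rad/s².

α ≈ 236 rad/s²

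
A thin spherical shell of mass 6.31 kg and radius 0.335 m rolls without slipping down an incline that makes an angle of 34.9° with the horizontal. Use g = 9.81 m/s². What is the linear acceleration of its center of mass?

Translation along the incline: Mg sinθ − f = Ma.
Rotation about the center: fR = Iα with I = (2/3)MR². No-slip gives a = αR, so f = (I/R²)a = (2/3)M a.
Substituting: Mg sinθ = (1 + 0.6667)Ma, so a = g sinθ/(1 + 0.6667) = (9.81) sin 34.9° / 1.667 = 3.368 m/s².

a ≈ 3.37 m/s²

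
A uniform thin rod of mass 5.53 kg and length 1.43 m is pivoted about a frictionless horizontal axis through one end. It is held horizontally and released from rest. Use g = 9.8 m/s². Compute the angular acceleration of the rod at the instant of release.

α ≈ 10.3 rad/s²

About the pivot, I = (1/3)ML² = (1/3)(5.53)(1.43)² = 3.769 kg·m².
The weight acts at the center, a distance L/2 = 0.7150 m from the pivot; τ = Mg(L/2) = 38.75 N·m.
α = τ/I = 38.75/3.769 = 10.28 rad/s².
(Equivalently α = (3g/(2L)) = 10.28 rad/s².)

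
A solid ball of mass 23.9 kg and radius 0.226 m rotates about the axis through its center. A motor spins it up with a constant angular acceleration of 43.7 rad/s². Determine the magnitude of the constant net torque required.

I = (2/5)MR² = (2/5)(23.9)(0.226)² = 0.4883 kg·m².
τ = Iα = (0.4883)(43.70) = 21.34 N·m.

τ ≈ 21.3 N·m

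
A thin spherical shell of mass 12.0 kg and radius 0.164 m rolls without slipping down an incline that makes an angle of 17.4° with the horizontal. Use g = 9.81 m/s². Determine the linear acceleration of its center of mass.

Translation along the incline: Mg sinθ − f = Ma.
Rotation about the center: fR = Iα with I = (2/3)MR². No-slip gives a = αR, so f = (I/R²)a = (2/3)M a.
Substituting: Mg sinθ = (1 + 0.6667)Ma, so a = g sinθ/(1 + 0.6667) = (9.81) sin 17.4° / 1.667 = 1.760 m/s².

a ≈ 1.76 m/s²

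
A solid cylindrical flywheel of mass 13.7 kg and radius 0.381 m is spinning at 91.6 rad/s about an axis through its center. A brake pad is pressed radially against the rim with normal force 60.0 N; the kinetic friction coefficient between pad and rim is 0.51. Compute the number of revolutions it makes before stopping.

I = ½MR² = (1/2)(13.7)(0.381)² = 0.9944 kg·m².
Friction force f = μN = (0.51)(60.0) = 30.60 N at the rim; torque magnitude τ = fR = 11.66 N·m, opposing ω.
|α| = τ/I = 11.66/0.9944 = 11.72 rad/s² (deceleration).
ω² = ω₀² − 2|α|θ with ω = 0 ⇒ θ = ω₀²/(2|α|) = 357.8 rad = 56.95 rev.

≈ 56.9 revolutions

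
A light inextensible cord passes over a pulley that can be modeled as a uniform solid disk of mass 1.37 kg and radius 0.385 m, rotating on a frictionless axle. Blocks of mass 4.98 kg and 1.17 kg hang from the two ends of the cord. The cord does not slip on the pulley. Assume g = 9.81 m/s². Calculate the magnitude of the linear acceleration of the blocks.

I = ½MR² = (1/2)(1.37)(0.385)² = 0.1015 kg·m².
Heavier block: m₁g − T₁ = m₁a. Lighter block: T₂ − m₂g = m₂a.
Pulley: (T₁ − T₂)R = Iα = I(a/R), so T₁ − T₂ = (I/R²)a = (1/2)M_p a = 0.6850·a.
Adding the three: (m₁ − m₂)g = (m₁ + m₂ + 0.6850)a, so a = (4.98 − 1.17)(9.81)/(4.98 + 1.17 + 0.6850) = 5.468 m/s².

a ≈ 5.47 m/s²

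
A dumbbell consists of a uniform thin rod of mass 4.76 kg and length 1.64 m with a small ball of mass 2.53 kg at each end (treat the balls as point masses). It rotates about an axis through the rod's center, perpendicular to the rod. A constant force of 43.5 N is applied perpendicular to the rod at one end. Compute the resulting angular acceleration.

α ≈ 7.98 rad/s²

I_rod = (1/12)ML² = (1/12)(4.76)(1.64)² = 1.067 kg·m².
I_balls = 2·m·(L/2)² = 2(2.53)(0.8200)² = 3.402 kg·m².
Total I = 4.469 kg·m².
τ = F·(L/2) = (43.5)(0.820) = 35.67 N·m.
α = τ/I = 35.67/4.469 = 7.981 rad/s².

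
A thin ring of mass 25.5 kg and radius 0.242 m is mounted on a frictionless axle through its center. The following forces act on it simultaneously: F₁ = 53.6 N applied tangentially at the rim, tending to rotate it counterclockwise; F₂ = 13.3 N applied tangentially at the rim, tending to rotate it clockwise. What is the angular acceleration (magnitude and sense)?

α ≈ 6.53 rad/s², counterclockwise

I = MR² = (25.5)(0.242)² = 1.493 kg·m².
Taking counterclockwise as positive: τ₁ = +(53.6)(0.242) = +12.97 N·m; τ₂ = −(13.3)(0.242) = −3.219 N·m.
Net torque τ = 9.753 N·m.
α = τ/I = 9.753/1.493 = 6.531 rad/s².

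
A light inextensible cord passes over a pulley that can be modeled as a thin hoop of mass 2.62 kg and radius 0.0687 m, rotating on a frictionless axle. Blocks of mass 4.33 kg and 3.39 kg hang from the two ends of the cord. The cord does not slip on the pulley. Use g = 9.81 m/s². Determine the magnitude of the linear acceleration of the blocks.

a ≈ 0.892 m/s²

I = MR² = (2.62)(0.0687)² = 0.01237 kg·m².
Heavier block: m₁g − T₁ = m₁a. Lighter block: T₂ − m₂g = m₂a.
Pulley: (T₁ − T₂)R = Iα = I(a/R), so T₁ − T₂ = (I/R²)a = 1·M_p a = 2.620·a.
Adding the three: (m₁ − m₂)g = (m₁ + m₂ + 2.620)a, so a = (4.33 − 3.39)(9.81)/(4.33 + 3.39 + 2.620) = 0.8918 m/s².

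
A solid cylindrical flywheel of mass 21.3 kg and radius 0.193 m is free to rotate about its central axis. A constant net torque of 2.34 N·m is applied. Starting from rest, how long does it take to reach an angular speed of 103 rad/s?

t ≈ 17.5 s

I = ½MR² = (1/2)(21.3)(0.193)² = 0.3967 kg·m².
α = τ/I = 2.34/0.3967 = 5.899 rad/s².
ω = αt ⇒ t = ω/α = 103/5.899 = 17.46 s.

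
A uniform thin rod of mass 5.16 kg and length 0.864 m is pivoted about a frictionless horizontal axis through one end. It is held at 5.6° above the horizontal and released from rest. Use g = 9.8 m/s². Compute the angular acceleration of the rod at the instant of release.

About the pivot, I = (1/3)ML² = (1/3)(5.16)(0.864)² = 1.284 kg·m².
The weight acts at the center, a distance L/2 = 0.4320 m from the pivot; τ = Mg(L/2) cos 5.6° = 21.74 N·m.
α = τ/I = 21.74/1.284 = 16.93 rad/s².

α ≈ 16.9 rad/s²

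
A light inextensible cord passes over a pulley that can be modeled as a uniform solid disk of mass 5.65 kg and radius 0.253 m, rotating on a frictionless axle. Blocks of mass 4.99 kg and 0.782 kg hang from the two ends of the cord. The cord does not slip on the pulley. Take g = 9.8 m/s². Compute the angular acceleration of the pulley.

α ≈ 19.0 rad/s²

I = ½MR² = (1/2)(5.65)(0.253)² = 0.1808 kg·m².
Heavier block: m₁g − T₁ = m₁a. Lighter block: T₂ − m₂g = m₂a.
Pulley: (T₁ − T₂)R = Iα = I(a/R), so T₁ − T₂ = (I/R²)a = (1/2)M_p a = 2.825·a.
Adding the three: (m₁ − m₂)g = (m₁ + m₂ + 2.825)a, so a = (4.99 − 0.782)(9.8)/(4.99 + 0.782 + 2.825) = 4.797 m/s².
α = a/R = 4.797/0.253 = 18.96 rad/s².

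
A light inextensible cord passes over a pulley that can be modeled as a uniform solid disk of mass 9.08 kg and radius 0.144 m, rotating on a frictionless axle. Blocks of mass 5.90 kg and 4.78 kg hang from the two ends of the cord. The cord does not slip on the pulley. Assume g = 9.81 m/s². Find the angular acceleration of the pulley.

I = ½MR² = (1/2)(9.08)(0.144)² = 0.09414 kg·m².
Heavier block: m₁g − T₁ = m₁a. Lighter block: T₂ − m₂g = m₂a.
Pulley: (T₁ − T₂)R = Iα = I(a/R), so T₁ − T₂ = (I/R²)a = (1/2)M_p a = 4.540·a.
Adding the three: (m₁ − m₂)g = (m₁ + m₂ + 4.540)a, so a = (5.90 − 4.78)(9.81)/(5.90 + 4.78 + 4.540) = 0.7219 m/s².
α = a/R = 0.7219/0.144 = 5.013 rad/s².

α ≈ 5.01 rad/s²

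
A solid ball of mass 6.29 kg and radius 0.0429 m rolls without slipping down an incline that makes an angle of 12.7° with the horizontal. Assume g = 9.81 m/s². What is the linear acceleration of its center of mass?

a ≈ 1.54 m/s²

Translation along the incline: Mg sinθ − f = Ma.
Rotation about the center: fR = Iα with I = (2/5)MR². No-slip gives a = αR, so f = (I/R²)a = (2/5)M a.
Substituting: Mg sinθ = (1 + 0.4000)Ma, so a = g sinθ/(1 + 0.4000) = (9.81) sin 12.7° / 1.400 = 1.540 m/s².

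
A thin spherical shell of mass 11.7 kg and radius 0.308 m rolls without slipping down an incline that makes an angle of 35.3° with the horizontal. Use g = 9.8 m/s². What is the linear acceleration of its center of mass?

a ≈ 3.40 m/s²

Translation along the incline: Mg sinθ − f = Ma.
Rotation about the center: fR = Iα with I = (2/3)MR². No-slip gives a = αR, so f = (I/R²)a = (2/3)M a.
Substituting: Mg sinθ = (1 + 0.6667)Ma, so a = g sinθ/(1 + 0.6667) = (9.8) sin 35.3° / 1.667 = 3.398 m/s².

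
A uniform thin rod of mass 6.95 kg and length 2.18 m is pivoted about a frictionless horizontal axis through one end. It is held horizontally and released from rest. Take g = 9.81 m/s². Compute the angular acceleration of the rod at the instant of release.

α ≈ 6.75 rad/s²

About the pivot, I = (1/3)ML² = (1/3)(6.95)(2.18)² = 11.01 kg·m².
The weight acts at the center, a distance L/2 = 1.090 m from the pivot; τ = Mg(L/2) = 74.32 N·m.
α = τ/I = 74.32/11.01 = 6.750 rad/s².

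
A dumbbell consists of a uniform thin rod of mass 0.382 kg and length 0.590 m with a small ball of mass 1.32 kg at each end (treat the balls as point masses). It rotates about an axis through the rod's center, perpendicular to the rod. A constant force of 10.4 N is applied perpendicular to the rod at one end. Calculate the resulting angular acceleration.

I_rod = (1/12)ML² = (1/12)(0.382)(0.590)² = 0.01108 kg·m².
I_balls = 2·m·(L/2)² = 2(1.32)(0.2950)² = 0.2297 kg·m².
Total I = 0.2408 kg·m².
τ = F·(L/2) = (10.4)(0.295) = 3.068 N·m.
α = τ/I = 3.068/0.2408 = 12.74 rad/s².

α ≈ 12.7 rad/s²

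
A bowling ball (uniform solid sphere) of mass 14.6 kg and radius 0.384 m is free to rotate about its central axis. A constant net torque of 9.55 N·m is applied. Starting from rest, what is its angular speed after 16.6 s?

ω ≈ 184 rad/s

I = (2/5)MR² = (2/5)(14.6)(0.384)² = 0.8611 kg·m².
α = τ/I = 9.55/0.8611 = 11.09 rad/s².
ω = ω₀ + αt = 0 + (11.09)(16.6) = 184.1 rad/s.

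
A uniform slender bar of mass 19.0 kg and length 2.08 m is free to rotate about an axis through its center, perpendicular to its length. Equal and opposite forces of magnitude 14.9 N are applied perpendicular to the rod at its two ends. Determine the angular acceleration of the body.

α ≈ 4.52 rad/s²

I = (1/12)ML² = (1/12)(19.0)(2.08)² = 6.850 kg·m².
The couple gives τ = F·(L/2) + F·(L/2) = F L = (14.9)(2.08) = 30.99 N·m.
From τ = Iα: α = 30.99/6.850 = 4.524 rad/s².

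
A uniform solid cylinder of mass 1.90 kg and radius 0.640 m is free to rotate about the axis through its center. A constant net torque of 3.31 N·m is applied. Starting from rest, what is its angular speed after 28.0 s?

ω ≈ 238 rad/s

I = ½MR² = (1/2)(1.90)(0.640)² = 0.3891 kg·m².
α = τ/I = 3.31/0.3891 = 8.506 rad/s².
ω = ω₀ + αt = 0 + (8.506)(28.0) = 238.2 rad/s.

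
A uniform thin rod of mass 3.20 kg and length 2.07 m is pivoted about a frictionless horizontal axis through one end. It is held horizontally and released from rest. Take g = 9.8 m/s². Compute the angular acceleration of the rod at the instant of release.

About the pivot, I = (1/3)ML² = (1/3)(3.20)(2.07)² = 4.571 kg·m².
The weight acts at the center, a distance L/2 = 1.035 m from the pivot; τ = Mg(L/2) = 32.46 N·m.
α = τ/I = 32.46/4.571 = 7.101 rad/s².

α ≈ 7.10 rad/s²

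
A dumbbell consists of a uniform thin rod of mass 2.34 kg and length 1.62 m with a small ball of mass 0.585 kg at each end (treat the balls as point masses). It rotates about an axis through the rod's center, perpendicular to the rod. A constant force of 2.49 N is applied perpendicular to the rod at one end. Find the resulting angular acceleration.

α ≈ 1.58 rad/s²

I_rod = (1/12)ML² = (1/12)(2.34)(1.62)² = 0.5118 kg·m².
I_balls = 2·m·(L/2)² = 2(0.585)(0.8100)² = 0.7676 kg·m².
Total I = 1.279 kg·m².
τ = F·(L/2) = (2.49)(0.810) = 2.017 N·m.
α = τ/I = 2.017/1.279 = 1.576 rad/s².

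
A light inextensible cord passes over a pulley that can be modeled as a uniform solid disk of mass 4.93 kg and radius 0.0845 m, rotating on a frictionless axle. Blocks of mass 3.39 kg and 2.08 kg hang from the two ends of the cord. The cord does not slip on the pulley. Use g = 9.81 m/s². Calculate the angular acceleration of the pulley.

I = ½MR² = (1/2)(4.93)(0.0845)² = 0.01760 kg·m².
Heavier block: m₁g − T₁ = m₁a. Lighter block: T₂ − m₂g = m₂a.
Pulley: (T₁ − T₂)R = Iα = I(a/R), so T₁ − T₂ = (I/R²)a = (1/2)M_p a = 2.465·a.
Adding the three: (m₁ − m₂)g = (m₁ + m₂ + 2.465)a, so a = (3.39 − 2.08)(9.81)/(3.39 + 2.08 + 2.465) = 1.620 m/s².
α = a/R = 1.620/0.0845 = 19.17 rad/s².

α ≈ 19.2 rad/s²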